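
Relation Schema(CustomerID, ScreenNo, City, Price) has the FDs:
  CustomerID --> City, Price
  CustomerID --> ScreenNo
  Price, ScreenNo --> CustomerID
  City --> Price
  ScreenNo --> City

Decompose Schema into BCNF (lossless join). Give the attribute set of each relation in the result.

Candidate keys of the original relation: {CustomerID}, {ScreenNo}.
Within {City, CustomerID, Price, ScreenNo}: {City}⁺ ∩ {City, CustomerID, Price, ScreenNo} = {City, Price}, not the whole set, so City --> Price violates BCNF; decompose into {City, Price} and {City, CustomerID, ScreenNo}.
{City, Price} has no BCNF violation.
{City, CustomerID, ScreenNo} has no BCNF violation.

{City, CustomerID, ScreenNo}; {City, Price}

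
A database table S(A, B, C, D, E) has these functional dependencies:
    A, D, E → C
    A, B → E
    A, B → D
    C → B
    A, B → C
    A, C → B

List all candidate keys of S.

Attributes never on any right-hand side: {A} — every candidate key must contain it.
{A, B}⁺ = {A, B, C, D, E} — all of the relation — so {A, B} is a candidate key.
{A, C}⁺ = {A, B, C, D, E} — all of the relation — so {A, C} is a candidate key.
{A, D, E}⁺ = {A, B, C, D, E} — all of the relation — so {A, D, E} is a candidate key.
These are minimal and exhaustive — every other superkey contains one of them.

{A, B}, {A, C}, {A, D, E}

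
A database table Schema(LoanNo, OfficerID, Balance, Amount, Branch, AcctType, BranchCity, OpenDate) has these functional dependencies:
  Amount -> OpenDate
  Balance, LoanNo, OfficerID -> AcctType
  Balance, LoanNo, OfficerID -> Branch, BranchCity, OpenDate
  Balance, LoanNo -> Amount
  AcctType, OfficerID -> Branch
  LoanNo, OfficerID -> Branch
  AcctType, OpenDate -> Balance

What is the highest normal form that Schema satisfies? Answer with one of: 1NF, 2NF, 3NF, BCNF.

Candidate keys: {AcctType, Amount, LoanNo, OfficerID}, {AcctType, LoanNo, OfficerID, OpenDate}, {Balance, LoanNo, OfficerID}. Prime attributes: {AcctType, Amount, Balance, LoanNo, OfficerID, OpenDate}.
Amount -> OpenDate breaks BCNF: {Amount}⁺ = {Amount, OpenDate}, so {Amount} is not a superkey.
AcctType, OfficerID -> Branch determines the non-prime attribute {Branch} from a non-superkey — 3NF is violated.
Since {LoanNo, OfficerID} ⊂ {Balance, LoanNo, OfficerID} and {LoanNo, OfficerID}⁺ ⊇ {Branch} with {Branch} non-prime, there is a partial dependency; 2NF fails.

1NF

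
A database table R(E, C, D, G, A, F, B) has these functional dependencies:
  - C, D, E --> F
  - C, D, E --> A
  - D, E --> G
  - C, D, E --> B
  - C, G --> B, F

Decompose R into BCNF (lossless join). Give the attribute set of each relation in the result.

{A, B, C, D, E, F}; {D, E, G}

Candidate key of the original relation: {C, D, E}.
{A, B, C, D, E, F, G}: {D, E} determines {D, E, G} here but is not a superkey — split on D, E --> G, giving {D, E, G} and {A, B, C, D, E, F}.
{D, E, G} has no BCNF violation.
{A, B, C, D, E, F} has no BCNF violation.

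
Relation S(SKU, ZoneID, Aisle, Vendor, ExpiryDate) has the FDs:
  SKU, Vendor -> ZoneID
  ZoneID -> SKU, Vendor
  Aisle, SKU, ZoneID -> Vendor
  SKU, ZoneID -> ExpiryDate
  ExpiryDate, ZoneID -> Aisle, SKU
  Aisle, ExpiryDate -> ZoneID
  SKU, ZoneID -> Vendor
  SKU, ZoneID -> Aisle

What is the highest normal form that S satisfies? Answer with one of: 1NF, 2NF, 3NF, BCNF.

BCNF

Candidate keys: {Aisle, ExpiryDate}, {SKU, Vendor}, {ZoneID}. Prime attributes: {Aisle, ExpiryDate, SKU, Vendor, ZoneID}.
Every FD has a superkey on the left, so the relation is in BCNF.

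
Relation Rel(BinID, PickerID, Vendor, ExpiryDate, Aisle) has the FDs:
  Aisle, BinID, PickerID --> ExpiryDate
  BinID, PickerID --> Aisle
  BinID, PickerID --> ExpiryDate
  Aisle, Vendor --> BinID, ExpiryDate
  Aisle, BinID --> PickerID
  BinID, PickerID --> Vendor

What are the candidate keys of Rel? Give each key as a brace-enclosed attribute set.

{Aisle, BinID}, {Aisle, Vendor}, {BinID, PickerID}

Closure of {Aisle, BinID} is {Aisle, BinID, ExpiryDate, PickerID, Vendor}, the whole schema; {Aisle, BinID} is a candidate key.
Closure of {Aisle, Vendor} is {Aisle, BinID, ExpiryDate, PickerID, Vendor}, the whole schema; {Aisle, Vendor} is a candidate key.
Closure of {BinID, PickerID} is {Aisle, BinID, ExpiryDate, PickerID, Vendor}, the whole schema; {BinID, PickerID} is a candidate key.
Any other superkey properly contains one of these, so there are no further candidate keys.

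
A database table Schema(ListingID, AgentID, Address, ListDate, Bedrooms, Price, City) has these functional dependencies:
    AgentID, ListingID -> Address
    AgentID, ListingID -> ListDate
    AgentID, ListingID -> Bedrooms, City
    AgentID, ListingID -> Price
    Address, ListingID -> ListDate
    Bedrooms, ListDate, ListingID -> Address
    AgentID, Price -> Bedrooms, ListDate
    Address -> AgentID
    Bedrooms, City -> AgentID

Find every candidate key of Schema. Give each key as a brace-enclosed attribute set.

{ListingID} never appears on the right of any FD, so every key must include it.
Closure of {Address, ListingID} is {Address, AgentID, Bedrooms, City, ListDate, ListingID, Price}, the whole schema; {Address, ListingID} is a candidate key.
Closure of {AgentID, ListingID} is {Address, AgentID, Bedrooms, City, ListDate, ListingID, Price}, the whole schema; {AgentID, ListingID} is a candidate key.
Closure of {Bedrooms, City, ListingID} is {Address, AgentID, Bedrooms, City, ListDate, ListingID, Price}, the whole schema; {Bedrooms, City, ListingID} is a candidate key.
Closure of {Bedrooms, ListDate, ListingID} is {Address, AgentID, Bedrooms, City, ListDate, ListingID, Price}, the whole schema; {Bedrooms, ListDate, ListingID} is a candidate key.
No proper subset of any of these is a key, and no other minimal superkey exists.

{Address, ListingID}, {AgentID, ListingID}, {Bedrooms, City, ListingID}, {Bedrooms, ListDate, ListingID}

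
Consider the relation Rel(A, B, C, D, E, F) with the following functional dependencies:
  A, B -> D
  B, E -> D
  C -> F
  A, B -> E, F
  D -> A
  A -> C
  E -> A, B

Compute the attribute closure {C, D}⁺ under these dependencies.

{A, C, D, F}

Start with {C, D}.
C -> F applies; add {F} → now {C, D, F}.
D -> A applies; add {A} → now {A, C, D, F}.
No further FD applies.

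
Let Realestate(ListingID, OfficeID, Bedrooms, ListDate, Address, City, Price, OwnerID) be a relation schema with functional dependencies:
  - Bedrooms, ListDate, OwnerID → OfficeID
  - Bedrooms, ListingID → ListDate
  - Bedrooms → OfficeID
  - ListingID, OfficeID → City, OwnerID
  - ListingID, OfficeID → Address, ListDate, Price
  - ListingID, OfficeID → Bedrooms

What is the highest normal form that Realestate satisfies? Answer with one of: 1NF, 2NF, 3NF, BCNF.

3NF

Candidate keys: {Bedrooms, ListingID}, {ListingID, OfficeID}. Prime attributes: {Bedrooms, ListingID, OfficeID}.
Bedrooms, ListDate, OwnerID → OfficeID: {Bedrooms, ListDate, OwnerID}⁺ = {Bedrooms, ListDate, OfficeID, OwnerID}, which is not all of the attributes, so the left side is not a superkey — BCNF is violated.
Since {OfficeID} ⊆ prime attributes and every other non-superkey FD also has a prime right side, the schema is in 3NF.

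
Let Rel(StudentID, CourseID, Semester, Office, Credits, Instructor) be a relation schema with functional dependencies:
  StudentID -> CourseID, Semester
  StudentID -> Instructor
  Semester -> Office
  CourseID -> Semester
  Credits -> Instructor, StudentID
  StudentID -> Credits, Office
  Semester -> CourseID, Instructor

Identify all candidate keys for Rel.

{Credits}⁺ = {CourseID, Credits, Instructor, Office, Semester, StudentID} — all of the relation — so {Credits} is a candidate key.
{StudentID}⁺ = {CourseID, Credits, Instructor, Office, Semester, StudentID} — all of the relation — so {StudentID} is a candidate key.
No proper subset of any of these is a key, and no other minimal superkey exists.

{Credits}, {StudentID}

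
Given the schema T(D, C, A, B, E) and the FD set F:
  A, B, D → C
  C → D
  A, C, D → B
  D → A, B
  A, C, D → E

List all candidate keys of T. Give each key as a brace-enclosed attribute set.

{C}, {D}

Closure of {C} is {A, B, C, D, E}, the whole schema; {C} is a candidate key.
Closure of {D} is {A, B, C, D, E}, the whole schema; {D} is a candidate key.
Any other superkey properly contains one of these, so there are no further candidate keys.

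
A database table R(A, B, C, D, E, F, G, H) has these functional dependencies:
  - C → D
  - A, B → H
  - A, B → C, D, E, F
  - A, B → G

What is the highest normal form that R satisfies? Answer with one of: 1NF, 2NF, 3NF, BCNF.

Candidate key: {A, B}. Prime attributes: {A, B}.
For C → D we have {C}⁺ = {C, D}; {C} is not a superkey, so BCNF fails.
Because {D} is non-prime and the left side of C → D is not a superkey, the relation is not in 3NF.
No non-prime attribute depends on a proper subset of any candidate key, so 2NF holds.

2NF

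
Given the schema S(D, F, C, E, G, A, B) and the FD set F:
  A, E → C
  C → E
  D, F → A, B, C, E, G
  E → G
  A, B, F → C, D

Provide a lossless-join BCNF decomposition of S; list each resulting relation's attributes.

Candidate keys of the original relation: {A, B, F}, {D, F}.
In {A, B, C, D, E, F, G}, {A, E} is not a superkey ({A, E}⁺ restricted to this set is {A, C, E, G}), so split on A, E → C, G into {A, C, E, G} and {A, B, D, E, F}.
In {A, C, E, G}, {C} is not a superkey ({C}⁺ restricted to this set is {C, E, G}), so split on C → E, G into {C, E, G} and {A, C}.
In {C, E, G}, {E} is not a superkey ({E}⁺ restricted to this set is {E, G}), so split on E → G into {E, G} and {C, E}.
{E, G}: every determinant is a superkey — BCNF.
{C, E}: every determinant is a superkey — BCNF.
{A, C}: every determinant is a superkey — BCNF.
{A, B, D, E, F}: every determinant is a superkey — BCNF.

{A, B, D, E, F}; {A, C}; {C, E}; {E, G}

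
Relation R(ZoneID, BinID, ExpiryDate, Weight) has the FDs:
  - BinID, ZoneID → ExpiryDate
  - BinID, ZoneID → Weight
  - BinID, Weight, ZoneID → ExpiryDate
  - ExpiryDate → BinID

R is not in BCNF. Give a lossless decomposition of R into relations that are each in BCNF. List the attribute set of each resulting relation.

Candidate keys of the original relation: {BinID, ZoneID}, {ExpiryDate, ZoneID}.
Within {BinID, ExpiryDate, Weight, ZoneID}: {ExpiryDate}⁺ ∩ {BinID, ExpiryDate, Weight, ZoneID} = {BinID, ExpiryDate}, not the whole set, so ExpiryDate → BinID violates BCNF; decompose into {BinID, ExpiryDate} and {ExpiryDate, Weight, ZoneID}.
{BinID, ExpiryDate} has no BCNF violation.
{ExpiryDate, Weight, ZoneID} has no BCNF violation.

{BinID, ExpiryDate}; {ExpiryDate, Weight, ZoneID}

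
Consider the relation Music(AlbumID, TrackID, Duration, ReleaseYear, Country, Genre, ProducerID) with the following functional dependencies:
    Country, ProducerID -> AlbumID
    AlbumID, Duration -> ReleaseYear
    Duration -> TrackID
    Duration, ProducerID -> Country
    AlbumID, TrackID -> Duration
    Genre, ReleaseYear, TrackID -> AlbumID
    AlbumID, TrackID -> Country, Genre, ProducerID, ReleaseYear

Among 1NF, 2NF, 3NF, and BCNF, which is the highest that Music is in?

Candidate keys: {AlbumID, Duration}, {AlbumID, TrackID}, {Country, ProducerID, TrackID}, {Duration, Genre, ReleaseYear}, {Duration, ProducerID}, {Genre, ReleaseYear, TrackID}. Prime attributes: {AlbumID, Country, Duration, Genre, ProducerID, ReleaseYear, TrackID}.
For Country, ProducerID -> AlbumID we have {Country, ProducerID}⁺ = {AlbumID, Country, ProducerID}; {Country, ProducerID} is not a superkey, so BCNF fails.
But every attribute on its right side ({AlbumID}) is prime, and the same holds for every other non-superkey FD, so 3NF still holds.

3NF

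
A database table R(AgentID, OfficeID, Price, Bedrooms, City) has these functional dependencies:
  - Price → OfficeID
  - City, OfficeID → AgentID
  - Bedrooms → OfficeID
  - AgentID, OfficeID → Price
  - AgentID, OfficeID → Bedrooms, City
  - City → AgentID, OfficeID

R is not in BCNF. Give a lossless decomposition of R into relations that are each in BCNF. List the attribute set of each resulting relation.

Candidate keys of the original relation: {AgentID, Bedrooms}, {AgentID, OfficeID}, {AgentID, Price}, {City}.
Within {AgentID, Bedrooms, City, OfficeID, Price}: {Price}⁺ ∩ {AgentID, Bedrooms, City, OfficeID, Price} = {OfficeID, Price}, not the whole set, so Price → OfficeID violates BCNF; decompose into {OfficeID, Price} and {AgentID, Bedrooms, City, Price}.
{OfficeID, Price}: every determinant is a superkey — BCNF.
{AgentID, Bedrooms, City, Price}: every determinant is a superkey — BCNF.

{AgentID, Bedrooms, City, Price}; {OfficeID, Price}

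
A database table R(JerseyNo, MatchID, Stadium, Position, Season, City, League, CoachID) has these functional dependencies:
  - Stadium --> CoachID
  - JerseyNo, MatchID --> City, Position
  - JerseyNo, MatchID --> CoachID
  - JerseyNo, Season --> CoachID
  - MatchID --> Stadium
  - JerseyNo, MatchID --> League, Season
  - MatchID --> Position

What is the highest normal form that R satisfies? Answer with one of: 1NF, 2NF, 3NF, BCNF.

Candidate key: {JerseyNo, MatchID}. Prime attributes: {JerseyNo, MatchID}.
Stadium --> CoachID: {Stadium}⁺ = {CoachID, Stadium}, which is not all of the attributes, so the left side is not a superkey — BCNF is violated.
Stadium --> CoachID determines the non-prime attribute {CoachID} from a non-superkey — 3NF is violated.
Since {MatchID} ⊂ {JerseyNo, MatchID} and {MatchID}⁺ ⊇ {CoachID, Position, Stadium} with {CoachID, Position, Stadium} non-prime, there is a partial dependency; 2NF fails.

1NF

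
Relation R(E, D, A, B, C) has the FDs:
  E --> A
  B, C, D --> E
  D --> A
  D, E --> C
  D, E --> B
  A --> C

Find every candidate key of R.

{B, D}, {D, E}

No FD produces {D}, so it must be in every candidate key.
{B, D}⁺ = {A, B, C, D, E}, which is every attribute, so {B, D} is a candidate key.
{D, E}⁺ = {A, B, C, D, E}, which is every attribute, so {D, E} is a candidate key.
No proper subset of any of these is a key, and no other minimal superkey exists.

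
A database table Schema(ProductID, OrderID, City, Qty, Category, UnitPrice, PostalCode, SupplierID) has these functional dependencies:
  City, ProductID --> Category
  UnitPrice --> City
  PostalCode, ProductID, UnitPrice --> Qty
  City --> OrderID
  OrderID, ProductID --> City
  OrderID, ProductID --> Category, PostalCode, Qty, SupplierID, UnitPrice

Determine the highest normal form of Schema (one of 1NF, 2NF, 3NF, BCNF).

3NF

Candidate keys: {City, ProductID}, {OrderID, ProductID}, {ProductID, UnitPrice}. Prime attributes: {City, OrderID, ProductID, UnitPrice}.
UnitPrice --> City: {UnitPrice}⁺ = {City, OrderID, UnitPrice}, which is not all of the attributes, so the left side is not a superkey — BCNF is violated.
But every attribute on its right side ({City}) is prime, and the same holds for every other non-superkey FD, so 3NF still holds.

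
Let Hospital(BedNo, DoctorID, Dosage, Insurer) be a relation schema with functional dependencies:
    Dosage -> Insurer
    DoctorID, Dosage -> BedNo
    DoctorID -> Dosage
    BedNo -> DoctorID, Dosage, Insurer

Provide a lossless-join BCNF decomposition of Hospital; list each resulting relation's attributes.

Candidate keys of the original relation: {BedNo}, {DoctorID}.
In {BedNo, DoctorID, Dosage, Insurer}, {Dosage} is not a superkey ({Dosage}⁺ restricted to this set is {Dosage, Insurer}), so split on Dosage -> Insurer into {Dosage, Insurer} and {BedNo, DoctorID, Dosage}.
{Dosage, Insurer} has no BCNF violation.
{BedNo, DoctorID, Dosage} has no BCNF violation.

{BedNo, DoctorID, Dosage}; {Dosage, Insurer}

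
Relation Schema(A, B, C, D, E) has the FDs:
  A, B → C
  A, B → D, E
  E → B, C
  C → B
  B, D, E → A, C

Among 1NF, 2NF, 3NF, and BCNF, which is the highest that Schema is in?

Candidate keys: {A, B}, {A, C}, {A, E}, {D, E}. Prime attributes: {A, B, C, D, E}.
E → B, C: {E}⁺ = {B, C, E}, which is not all of the attributes, so the left side is not a superkey — BCNF is violated.
But every attribute on its right side ({B, C}) is prime, and the same holds for every other non-superkey FD, so 3NF still holds.

3NF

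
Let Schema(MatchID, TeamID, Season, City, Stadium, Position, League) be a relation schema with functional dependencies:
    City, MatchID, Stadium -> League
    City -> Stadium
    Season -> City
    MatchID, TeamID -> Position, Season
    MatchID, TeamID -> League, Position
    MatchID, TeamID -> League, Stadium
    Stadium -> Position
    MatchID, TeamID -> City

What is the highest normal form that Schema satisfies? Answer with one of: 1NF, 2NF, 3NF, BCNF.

2NF

Candidate key: {MatchID, TeamID}. Prime attributes: {MatchID, TeamID}.
City, MatchID, Stadium -> League breaks BCNF: {City, MatchID, Stadium}⁺ = {City, League, MatchID, Position, Stadium}, so {City, MatchID, Stadium} is not a superkey.
City, MatchID, Stadium -> League determines the non-prime attribute {League} from a non-superkey — 3NF is violated.
No proper subset of a key has a non-prime attribute in its closure, so there is no partial dependency; 2NF holds.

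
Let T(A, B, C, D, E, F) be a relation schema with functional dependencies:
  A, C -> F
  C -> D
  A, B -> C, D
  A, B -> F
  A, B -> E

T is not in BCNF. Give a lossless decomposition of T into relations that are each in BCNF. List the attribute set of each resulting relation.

Candidate key of the original relation: {A, B}.
In {A, B, C, D, E, F}, {A, C} is not a superkey ({A, C}⁺ restricted to this set is {A, C, D, F}), so split on A, C -> D, F into {A, C, D, F} and {A, B, C, E}.
In {A, C, D, F}, {C} is not a superkey ({C}⁺ restricted to this set is {C, D}), so split on C -> D into {C, D} and {A, C, F}.
{C, D} is in BCNF.
{A, C, F} is in BCNF.
{A, B, C, E} is in BCNF.

{A, B, C, E}; {A, C, F}; {C, D}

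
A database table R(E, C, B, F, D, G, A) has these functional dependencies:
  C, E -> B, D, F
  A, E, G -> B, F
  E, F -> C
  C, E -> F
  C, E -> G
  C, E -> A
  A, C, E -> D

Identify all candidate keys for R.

{A, E, G}, {C, E}, {E, F}

{E} never appears on the right of any FD, so every key must include it.
{C, E}⁺ = {A, B, C, D, E, F, G}, which is every attribute, so {C, E} is a candidate key.
{E, F}⁺ = {A, B, C, D, E, F, G}, which is every attribute, so {E, F} is a candidate key.
{A, E, G}⁺ = {A, B, C, D, E, F, G}, which is every attribute, so {A, E, G} is a candidate key.
No proper subset of any of these is a key, and no other minimal superkey exists.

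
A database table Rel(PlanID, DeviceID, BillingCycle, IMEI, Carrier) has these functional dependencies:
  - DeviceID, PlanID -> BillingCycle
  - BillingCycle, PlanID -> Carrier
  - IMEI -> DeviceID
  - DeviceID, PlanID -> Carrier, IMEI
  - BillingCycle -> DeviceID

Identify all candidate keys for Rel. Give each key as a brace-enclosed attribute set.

{BillingCycle, PlanID}, {DeviceID, PlanID}, {IMEI, PlanID}

Attributes never on any right-hand side: {PlanID} — every candidate key must contain it.
{BillingCycle, PlanID}⁺ = {BillingCycle, Carrier, DeviceID, IMEI, PlanID}, which is every attribute, so {BillingCycle, PlanID} is a candidate key.
{DeviceID, PlanID}⁺ = {BillingCycle, Carrier, DeviceID, IMEI, PlanID}, which is every attribute, so {DeviceID, PlanID} is a candidate key.
{IMEI, PlanID}⁺ = {BillingCycle, Carrier, DeviceID, IMEI, PlanID}, which is every attribute, so {IMEI, PlanID} is a candidate key.
Any other superkey properly contains one of these, so there are no further candidate keys.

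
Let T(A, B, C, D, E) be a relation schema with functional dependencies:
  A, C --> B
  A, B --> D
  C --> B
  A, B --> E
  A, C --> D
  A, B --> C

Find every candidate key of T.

Attributes never on any right-hand side: {A} — every candidate key must contain it.
Closure of {A, B} is {A, B, C, D, E}, the whole schema; {A, B} is a candidate key.
Closure of {A, C} is {A, B, C, D, E}, the whole schema; {A, C} is a candidate key.
Any other superkey properly contains one of these, so there are no further candidate keys.

{A, B}, {A, C}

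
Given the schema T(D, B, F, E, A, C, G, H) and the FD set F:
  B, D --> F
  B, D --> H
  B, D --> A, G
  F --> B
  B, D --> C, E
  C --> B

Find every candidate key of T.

{D} never appears on the right of any FD, so every key must include it.
{B, D}⁺ = {A, B, C, D, E, F, G, H}, which is every attribute, so {B, D} is a candidate key.
{C, D}⁺ = {A, B, C, D, E, F, G, H}, which is every attribute, so {C, D} is a candidate key.
{D, F}⁺ = {A, B, C, D, E, F, G, H}, which is every attribute, so {D, F} is a candidate key.
No proper subset of any of these is a key, and no other minimal superkey exists.

{B, D}, {C, D}, {D, F}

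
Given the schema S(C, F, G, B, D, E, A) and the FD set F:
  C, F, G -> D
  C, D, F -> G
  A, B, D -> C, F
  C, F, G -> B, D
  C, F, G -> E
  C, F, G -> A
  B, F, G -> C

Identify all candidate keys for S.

{A, B, D} is a candidate key since {A, B, D}⁺ = {A, B, C, D, E, F, G} covers every attribute.
{B, F, G} is a candidate key since {B, F, G}⁺ = {A, B, C, D, E, F, G} covers every attribute.
{C, D, F} is a candidate key since {C, D, F}⁺ = {A, B, C, D, E, F, G} covers every attribute.
{C, F, G} is a candidate key since {C, F, G}⁺ = {A, B, C, D, E, F, G} covers every attribute.
No proper subset of any of these is a key, and no other minimal superkey exists.

{A, B, D}, {B, F, G}, {C, D, F}, {C, F, G}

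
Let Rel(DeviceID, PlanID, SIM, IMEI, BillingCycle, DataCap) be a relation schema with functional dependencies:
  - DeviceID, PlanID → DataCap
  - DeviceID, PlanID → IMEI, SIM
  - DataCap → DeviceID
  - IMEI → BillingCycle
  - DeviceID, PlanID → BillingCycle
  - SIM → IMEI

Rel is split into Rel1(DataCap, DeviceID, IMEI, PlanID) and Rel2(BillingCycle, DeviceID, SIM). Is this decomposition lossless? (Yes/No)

No

Rel1 ∩ Rel2 = {DeviceID}; its closure under F is {DeviceID}.
Rel1 ⊄ {DeviceID} and Rel2 ⊄ {DeviceID}, so the split is lossy.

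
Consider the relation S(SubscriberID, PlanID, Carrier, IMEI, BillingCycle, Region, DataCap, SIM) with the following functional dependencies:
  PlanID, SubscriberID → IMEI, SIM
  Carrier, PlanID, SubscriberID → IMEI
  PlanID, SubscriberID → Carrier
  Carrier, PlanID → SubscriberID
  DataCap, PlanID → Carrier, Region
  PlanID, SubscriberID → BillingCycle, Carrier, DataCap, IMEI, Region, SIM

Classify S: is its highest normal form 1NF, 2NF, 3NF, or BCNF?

Candidate keys: {Carrier, PlanID}, {DataCap, PlanID}, {PlanID, SubscriberID}. Prime attributes: {Carrier, DataCap, PlanID, SubscriberID}.
Each dependency's left side is a superkey — BCNF holds.

BCNF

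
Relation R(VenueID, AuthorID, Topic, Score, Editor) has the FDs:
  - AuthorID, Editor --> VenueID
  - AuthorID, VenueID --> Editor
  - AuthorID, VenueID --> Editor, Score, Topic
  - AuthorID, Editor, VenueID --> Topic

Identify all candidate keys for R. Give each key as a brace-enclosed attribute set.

No FD produces {AuthorID}, so it must be in every candidate key.
{AuthorID, Editor}⁺ = {AuthorID, Editor, Score, Topic, VenueID}, which is every attribute, so {AuthorID, Editor} is a candidate key.
{AuthorID, VenueID}⁺ = {AuthorID, Editor, Score, Topic, VenueID}, which is every attribute, so {AuthorID, VenueID} is a candidate key.
No proper subset of any of these is a key, and no other minimal superkey exists.

{AuthorID, Editor}, {AuthorID, VenueID}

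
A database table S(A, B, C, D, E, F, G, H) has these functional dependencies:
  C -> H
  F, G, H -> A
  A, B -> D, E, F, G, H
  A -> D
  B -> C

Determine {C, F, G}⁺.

{A, C, D, F, G, H}

Start with {C, F, G}.
C -> H applies; add {H} → now {C, F, G, H}.
F, G, H -> A applies; add {A} → now {A, C, F, G, H}.
A -> D applies; add {D} → now {A, C, D, F, G, H}.
No further FD applies.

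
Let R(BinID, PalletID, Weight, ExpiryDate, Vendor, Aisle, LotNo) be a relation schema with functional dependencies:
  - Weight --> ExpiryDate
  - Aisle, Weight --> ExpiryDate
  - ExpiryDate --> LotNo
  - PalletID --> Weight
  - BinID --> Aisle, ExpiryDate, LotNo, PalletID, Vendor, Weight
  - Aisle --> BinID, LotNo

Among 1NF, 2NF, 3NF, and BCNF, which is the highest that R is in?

Candidate keys: {Aisle}, {BinID}. Prime attributes: {Aisle, BinID}.
Weight --> ExpiryDate breaks BCNF: {Weight}⁺ = {ExpiryDate, LotNo, Weight}, so {Weight} is not a superkey.
Because {ExpiryDate} is non-prime and the left side of Weight --> ExpiryDate is not a superkey, the relation is not in 3NF.
Every candidate key is a single attribute, so no partial dependency is possible; 2NF holds.

2NF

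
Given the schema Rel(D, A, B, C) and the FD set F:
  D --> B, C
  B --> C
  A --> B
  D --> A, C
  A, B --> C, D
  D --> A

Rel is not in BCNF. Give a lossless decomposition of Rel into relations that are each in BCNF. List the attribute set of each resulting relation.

Candidate keys of the original relation: {A}, {D}.
Within {A, B, C, D}: {B}⁺ ∩ {A, B, C, D} = {B, C}, not the whole set, so B --> C violates BCNF; decompose into {B, C} and {A, B, D}.
{B, C} has no BCNF violation.
{A, B, D} has no BCNF violation.

{A, B, D}; {B, C}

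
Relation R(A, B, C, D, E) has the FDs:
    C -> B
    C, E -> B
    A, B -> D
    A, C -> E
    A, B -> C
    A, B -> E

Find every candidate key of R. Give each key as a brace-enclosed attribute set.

{A, B}, {A, C}

Attributes never on any right-hand side: {A} — every candidate key must contain it.
Closure of {A, B} is {A, B, C, D, E}, the whole schema; {A, B} is a candidate key.
Closure of {A, C} is {A, B, C, D, E}, the whole schema; {A, C} is a candidate key.
These are minimal and exhaustive — every other superkey contains one of them.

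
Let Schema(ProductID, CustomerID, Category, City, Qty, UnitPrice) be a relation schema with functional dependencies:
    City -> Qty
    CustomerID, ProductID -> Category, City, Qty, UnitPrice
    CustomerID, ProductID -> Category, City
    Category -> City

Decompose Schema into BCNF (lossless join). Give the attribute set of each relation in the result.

Candidate key of the original relation: {CustomerID, ProductID}.
In {Category, City, CustomerID, ProductID, Qty, UnitPrice}, {City} is not a superkey ({City}⁺ restricted to this set is {City, Qty}), so split on City -> Qty into {City, Qty} and {Category, City, CustomerID, ProductID, UnitPrice}.
{City, Qty} is in BCNF.
In {Category, City, CustomerID, ProductID, UnitPrice}, {Category} is not a superkey ({Category}⁺ restricted to this set is {Category, City}), so split on Category -> City into {Category, City} and {Category, CustomerID, ProductID, UnitPrice}.
{Category, City} is in BCNF.
{Category, CustomerID, ProductID, UnitPrice} is in BCNF.

{Category, City}; {Category, CustomerID, ProductID, UnitPrice}; {City, Qty}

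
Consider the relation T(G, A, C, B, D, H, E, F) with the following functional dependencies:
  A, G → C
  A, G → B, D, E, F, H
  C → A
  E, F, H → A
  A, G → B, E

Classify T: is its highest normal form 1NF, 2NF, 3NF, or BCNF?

3NF

Candidate keys: {A, G}, {C, G}, {E, F, G, H}. Prime attributes: {A, C, E, F, G, H}.
C → A: {C}⁺ = {A, C}, which is not all of the attributes, so the left side is not a superkey — BCNF is violated.
Its right-hand attributes {A} are all prime, as are those of every other non-superkey FD — the relation is in 3NF.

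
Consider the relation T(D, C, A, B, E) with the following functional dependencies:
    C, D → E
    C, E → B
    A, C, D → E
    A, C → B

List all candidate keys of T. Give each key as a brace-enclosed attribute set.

{A, C, D}

Attributes never on any right-hand side: {A, C, D} — every candidate key must contain all of them.
Closure of {A, C, D} is {A, B, C, D, E}, the whole schema; {A, C, D} is a candidate key.
No other minimal set has full closure, so this is the only candidate key.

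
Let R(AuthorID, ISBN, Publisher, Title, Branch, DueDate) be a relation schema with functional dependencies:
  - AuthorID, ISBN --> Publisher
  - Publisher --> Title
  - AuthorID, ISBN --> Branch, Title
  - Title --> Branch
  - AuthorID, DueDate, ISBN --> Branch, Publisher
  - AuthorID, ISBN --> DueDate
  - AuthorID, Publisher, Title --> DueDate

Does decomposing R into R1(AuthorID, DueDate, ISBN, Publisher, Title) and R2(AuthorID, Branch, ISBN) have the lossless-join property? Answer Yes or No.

Yes

Common attributes: {AuthorID, ISBN}; their closure is {AuthorID, Branch, DueDate, ISBN, Publisher, Title}.
Since R1 ⊆ {AuthorID, Branch, DueDate, ISBN, Publisher, Title}, the intersection is a superkey of R1; the decomposition is lossless.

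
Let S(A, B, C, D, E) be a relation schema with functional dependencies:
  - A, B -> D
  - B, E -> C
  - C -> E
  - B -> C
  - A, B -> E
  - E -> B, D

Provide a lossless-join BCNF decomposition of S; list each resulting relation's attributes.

Candidate keys of the original relation: {A, B}, {A, C}, {A, E}.
In {A, B, C, D, E}, {B, E} is not a superkey ({B, E}⁺ restricted to this set is {B, C, D, E}), so split on B, E -> C, D into {B, C, D, E} and {A, B, E}.
{B, C, D, E} has no BCNF violation.
In {A, B, E}, {B} is not a superkey ({B}⁺ restricted to this set is {B, E}), so split on B -> E into {B, E} and {A, B}.
{B, E} has no BCNF violation.
{A, B} has no BCNF violation.

{A, B}; {B, C, D, E}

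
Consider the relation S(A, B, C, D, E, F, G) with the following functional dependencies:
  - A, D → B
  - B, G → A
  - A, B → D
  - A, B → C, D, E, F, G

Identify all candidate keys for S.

{A, B}, {A, D}, {B, G}

{A, B}⁺ = {A, B, C, D, E, F, G}, which is every attribute, so {A, B} is a candidate key.
{A, D}⁺ = {A, B, C, D, E, F, G}, which is every attribute, so {A, D} is a candidate key.
{B, G}⁺ = {A, B, C, D, E, F, G}, which is every attribute, so {B, G} is a candidate key.
These are minimal and exhaustive — every other superkey contains one of them.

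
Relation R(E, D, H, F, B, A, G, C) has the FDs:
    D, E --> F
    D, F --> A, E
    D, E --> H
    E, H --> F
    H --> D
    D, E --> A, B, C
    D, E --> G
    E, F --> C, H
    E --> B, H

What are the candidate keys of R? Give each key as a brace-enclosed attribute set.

{D, F}, {E}, {F, H}

{E}⁺ = {A, B, C, D, E, F, G, H}, which is every attribute, so {E} is a candidate key.
{D, F}⁺ = {A, B, C, D, E, F, G, H}, which is every attribute, so {D, F} is a candidate key.
{F, H}⁺ = {A, B, C, D, E, F, G, H}, which is every attribute, so {F, H} is a candidate key.
No proper subset of any of these is a key, and no other minimal superkey exists.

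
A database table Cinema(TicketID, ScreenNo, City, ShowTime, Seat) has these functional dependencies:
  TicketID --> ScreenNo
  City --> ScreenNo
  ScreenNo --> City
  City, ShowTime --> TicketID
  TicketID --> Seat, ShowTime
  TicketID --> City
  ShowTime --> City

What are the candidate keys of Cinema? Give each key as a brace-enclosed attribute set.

{ShowTime}⁺ = {City, ScreenNo, Seat, ShowTime, TicketID} — all of the relation — so {ShowTime} is a candidate key.
{TicketID}⁺ = {City, ScreenNo, Seat, ShowTime, TicketID} — all of the relation — so {TicketID} is a candidate key.
These are minimal and exhaustive — every other superkey contains one of them.

{ShowTime}, {TicketID}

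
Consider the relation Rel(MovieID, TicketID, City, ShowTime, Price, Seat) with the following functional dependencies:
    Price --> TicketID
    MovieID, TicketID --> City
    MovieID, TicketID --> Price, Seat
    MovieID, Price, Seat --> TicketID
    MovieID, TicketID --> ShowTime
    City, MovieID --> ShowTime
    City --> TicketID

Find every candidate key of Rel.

No FD produces {MovieID}, so it must be in every candidate key.
{City, MovieID}⁺ = {City, MovieID, Price, Seat, ShowTime, TicketID} — all of the relation — so {City, MovieID} is a candidate key.
{MovieID, Price}⁺ = {City, MovieID, Price, Seat, ShowTime, TicketID} — all of the relation — so {MovieID, Price} is a candidate key.
{MovieID, TicketID}⁺ = {City, MovieID, Price, Seat, ShowTime, TicketID} — all of the relation — so {MovieID, TicketID} is a candidate key.
No proper subset of any of these is a key, and no other minimal superkey exists.

{City, MovieID}, {MovieID, Price}, {MovieID, TicketID}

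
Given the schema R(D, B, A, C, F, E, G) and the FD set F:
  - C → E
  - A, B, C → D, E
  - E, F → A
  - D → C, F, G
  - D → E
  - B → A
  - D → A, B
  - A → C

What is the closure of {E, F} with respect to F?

Start with {E, F}.
E, F → A applies; add {A} → now {A, E, F}.
A → C applies; add {C} → now {A, C, E, F}.
No further FD applies.

{A, C, E, F}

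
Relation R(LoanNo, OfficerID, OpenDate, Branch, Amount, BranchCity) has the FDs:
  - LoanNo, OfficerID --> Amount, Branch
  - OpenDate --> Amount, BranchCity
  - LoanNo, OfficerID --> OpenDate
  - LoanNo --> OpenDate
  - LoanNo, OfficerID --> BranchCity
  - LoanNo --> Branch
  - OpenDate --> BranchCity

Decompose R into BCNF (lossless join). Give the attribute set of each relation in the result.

{Amount, BranchCity, OpenDate}; {Branch, LoanNo, OpenDate}; {LoanNo, OfficerID}

Candidate key of the original relation: {LoanNo, OfficerID}.
{Amount, Branch, BranchCity, LoanNo, OfficerID, OpenDate}: {OpenDate} determines {Amount, BranchCity, OpenDate} here but is not a superkey — split on OpenDate --> Amount, BranchCity, giving {Amount, BranchCity, OpenDate} and {Branch, LoanNo, OfficerID, OpenDate}.
{Amount, BranchCity, OpenDate}: every determinant is a superkey — BCNF.
{Branch, LoanNo, OfficerID, OpenDate}: {LoanNo} determines {Branch, LoanNo, OpenDate} here but is not a superkey — split on LoanNo --> Branch, OpenDate, giving {Branch, LoanNo, OpenDate} and {LoanNo, OfficerID}.
{Branch, LoanNo, OpenDate}: every determinant is a superkey — BCNF.
{LoanNo, OfficerID}: every determinant is a superkey — BCNF.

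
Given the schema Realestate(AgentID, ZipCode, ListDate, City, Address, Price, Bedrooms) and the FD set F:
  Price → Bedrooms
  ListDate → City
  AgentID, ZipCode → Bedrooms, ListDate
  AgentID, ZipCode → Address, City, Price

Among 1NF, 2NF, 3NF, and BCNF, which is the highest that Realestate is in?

2NF

Candidate key: {AgentID, ZipCode}. Prime attributes: {AgentID, ZipCode}.
Price → Bedrooms: {Price}⁺ = {Bedrooms, Price}, which is not all of the attributes, so the left side is not a superkey — BCNF is violated.
Price → Bedrooms determines the non-prime attribute {Bedrooms} from a non-superkey — 3NF is violated.
No non-prime attribute depends on a proper subset of any candidate key, so 2NF holds.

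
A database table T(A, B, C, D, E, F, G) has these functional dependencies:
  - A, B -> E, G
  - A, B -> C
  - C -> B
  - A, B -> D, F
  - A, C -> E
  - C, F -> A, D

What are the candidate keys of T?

{A, B}⁺ = {A, B, C, D, E, F, G} — all of the relation — so {A, B} is a candidate key.
{A, C}⁺ = {A, B, C, D, E, F, G} — all of the relation — so {A, C} is a candidate key.
{C, F}⁺ = {A, B, C, D, E, F, G} — all of the relation — so {C, F} is a candidate key.
Any other superkey properly contains one of these, so there are no further candidate keys.

{A, B}, {A, C}, {C, F}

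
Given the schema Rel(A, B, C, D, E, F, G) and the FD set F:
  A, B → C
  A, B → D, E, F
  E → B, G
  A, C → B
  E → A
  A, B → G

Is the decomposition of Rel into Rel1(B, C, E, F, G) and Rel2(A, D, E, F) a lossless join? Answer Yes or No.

The shared attributes are {E, F} and {E, F}⁺ = {A, B, C, D, E, F, G}.
Rel1 is contained in that closure, so Rel1 ∩ Rel2 → Rel1 holds and the join is lossless.

Yes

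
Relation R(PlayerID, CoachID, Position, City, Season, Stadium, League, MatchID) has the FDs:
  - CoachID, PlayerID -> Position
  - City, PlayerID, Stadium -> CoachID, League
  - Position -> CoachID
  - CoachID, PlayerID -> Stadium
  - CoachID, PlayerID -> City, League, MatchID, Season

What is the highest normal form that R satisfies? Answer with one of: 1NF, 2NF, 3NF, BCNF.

3NF

Candidate keys: {City, PlayerID, Stadium}, {CoachID, PlayerID}, {PlayerID, Position}. Prime attributes: {City, CoachID, PlayerID, Position, Stadium}.
Position -> CoachID: {Position}⁺ = {CoachID, Position}, which is not all of the attributes, so the left side is not a superkey — BCNF is violated.
Since {CoachID} ⊆ prime attributes and every other non-superkey FD also has a prime right side, the schema is in 3NF.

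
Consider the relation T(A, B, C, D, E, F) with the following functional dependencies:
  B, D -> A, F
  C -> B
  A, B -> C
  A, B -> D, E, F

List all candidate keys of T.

{A, B}, {A, C}, {B, D}, {C, D}

{A, B} is a candidate key since {A, B}⁺ = {A, B, C, D, E, F} covers every attribute.
{A, C} is a candidate key since {A, C}⁺ = {A, B, C, D, E, F} covers every attribute.
{B, D} is a candidate key since {B, D}⁺ = {A, B, C, D, E, F} covers every attribute.
{C, D} is a candidate key since {C, D}⁺ = {A, B, C, D, E, F} covers every attribute.
These are minimal and exhaustive — every other superkey contains one of them.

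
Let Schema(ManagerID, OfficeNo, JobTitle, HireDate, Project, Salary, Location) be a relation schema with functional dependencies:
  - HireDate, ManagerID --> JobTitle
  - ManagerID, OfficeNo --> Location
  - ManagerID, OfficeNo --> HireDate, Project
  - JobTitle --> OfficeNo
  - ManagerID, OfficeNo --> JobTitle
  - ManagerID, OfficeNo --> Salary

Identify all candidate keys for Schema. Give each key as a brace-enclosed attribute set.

No FD produces {ManagerID}, so it must be in every candidate key.
Closure of {HireDate, ManagerID} is {HireDate, JobTitle, Location, ManagerID, OfficeNo, Project, Salary}, the whole schema; {HireDate, ManagerID} is a candidate key.
Closure of {JobTitle, ManagerID} is {HireDate, JobTitle, Location, ManagerID, OfficeNo, Project, Salary}, the whole schema; {JobTitle, ManagerID} is a candidate key.
Closure of {ManagerID, OfficeNo} is {HireDate, JobTitle, Location, ManagerID, OfficeNo, Project, Salary}, the whole schema; {ManagerID, OfficeNo} is a candidate key.
Any other superkey properly contains one of these, so there are no further candidate keys.

{HireDate, ManagerID}, {JobTitle, ManagerID}, {ManagerID, OfficeNo}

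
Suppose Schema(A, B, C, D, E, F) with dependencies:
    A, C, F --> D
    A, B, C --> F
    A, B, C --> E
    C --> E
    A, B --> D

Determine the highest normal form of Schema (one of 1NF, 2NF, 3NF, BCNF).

Candidate key: {A, B, C}. Prime attributes: {A, B, C}.
A, C, F --> D: {A, C, F}⁺ = {A, C, D, E, F}, which is not all of the attributes, so the left side is not a superkey — BCNF is violated.
A, C, F --> D determines the non-prime attribute {D} from a non-superkey — 3NF is violated.
{C} is a proper subset of the key {A, B, C}, and {C}⁺ contains the non-prime attribute {E} — a partial dependency, so 2NF is violated.

1NF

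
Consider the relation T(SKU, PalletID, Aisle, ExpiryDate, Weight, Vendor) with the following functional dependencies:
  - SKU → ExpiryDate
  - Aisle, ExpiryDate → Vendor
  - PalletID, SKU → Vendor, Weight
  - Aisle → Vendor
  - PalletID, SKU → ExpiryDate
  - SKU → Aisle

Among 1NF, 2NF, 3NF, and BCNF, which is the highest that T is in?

1NF

Candidate key: {PalletID, SKU}. Prime attributes: {PalletID, SKU}.
SKU → ExpiryDate breaks BCNF: {SKU}⁺ = {Aisle, ExpiryDate, SKU, Vendor}, so {SKU} is not a superkey.
Because {ExpiryDate} is non-prime and the left side of SKU → ExpiryDate is not a superkey, the relation is not in 3NF.
{SKU} is a proper subset of the key {PalletID, SKU}, and {SKU}⁺ contains the non-prime attributes {Aisle, ExpiryDate, Vendor} — a partial dependency, so 2NF is violated.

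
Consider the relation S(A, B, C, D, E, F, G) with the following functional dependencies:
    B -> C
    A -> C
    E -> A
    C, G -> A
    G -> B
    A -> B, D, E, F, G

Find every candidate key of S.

Closure of {A} is {A, B, C, D, E, F, G}, the whole schema; {A} is a candidate key.
Closure of {E} is {A, B, C, D, E, F, G}, the whole schema; {E} is a candidate key.
Closure of {G} is {A, B, C, D, E, F, G}, the whole schema; {G} is a candidate key.
These are minimal and exhaustive — every other superkey contains one of them.

{A}, {E}, {G}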